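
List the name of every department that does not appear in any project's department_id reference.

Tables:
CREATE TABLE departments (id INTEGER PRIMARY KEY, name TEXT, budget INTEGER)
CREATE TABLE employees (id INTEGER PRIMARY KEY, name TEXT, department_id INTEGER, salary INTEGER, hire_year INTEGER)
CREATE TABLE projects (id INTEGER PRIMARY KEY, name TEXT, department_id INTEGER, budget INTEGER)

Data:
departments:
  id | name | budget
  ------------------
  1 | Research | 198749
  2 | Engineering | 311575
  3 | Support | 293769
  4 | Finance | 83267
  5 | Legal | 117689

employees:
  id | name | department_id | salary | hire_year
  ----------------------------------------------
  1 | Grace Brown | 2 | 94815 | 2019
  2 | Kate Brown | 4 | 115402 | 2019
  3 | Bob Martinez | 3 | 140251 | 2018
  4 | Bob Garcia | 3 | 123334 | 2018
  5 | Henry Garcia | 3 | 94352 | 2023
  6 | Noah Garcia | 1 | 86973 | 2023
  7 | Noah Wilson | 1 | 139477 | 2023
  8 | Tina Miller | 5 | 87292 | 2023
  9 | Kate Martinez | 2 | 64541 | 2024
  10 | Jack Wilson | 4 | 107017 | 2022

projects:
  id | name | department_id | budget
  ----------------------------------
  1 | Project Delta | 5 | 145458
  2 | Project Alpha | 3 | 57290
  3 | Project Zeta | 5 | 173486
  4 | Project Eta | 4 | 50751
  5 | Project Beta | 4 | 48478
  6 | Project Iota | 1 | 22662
SELECT p.name FROM departments p LEFT JOIN projects c ON c.department_id = p.id WHERE c.id IS NULL

Execution result:
Engineering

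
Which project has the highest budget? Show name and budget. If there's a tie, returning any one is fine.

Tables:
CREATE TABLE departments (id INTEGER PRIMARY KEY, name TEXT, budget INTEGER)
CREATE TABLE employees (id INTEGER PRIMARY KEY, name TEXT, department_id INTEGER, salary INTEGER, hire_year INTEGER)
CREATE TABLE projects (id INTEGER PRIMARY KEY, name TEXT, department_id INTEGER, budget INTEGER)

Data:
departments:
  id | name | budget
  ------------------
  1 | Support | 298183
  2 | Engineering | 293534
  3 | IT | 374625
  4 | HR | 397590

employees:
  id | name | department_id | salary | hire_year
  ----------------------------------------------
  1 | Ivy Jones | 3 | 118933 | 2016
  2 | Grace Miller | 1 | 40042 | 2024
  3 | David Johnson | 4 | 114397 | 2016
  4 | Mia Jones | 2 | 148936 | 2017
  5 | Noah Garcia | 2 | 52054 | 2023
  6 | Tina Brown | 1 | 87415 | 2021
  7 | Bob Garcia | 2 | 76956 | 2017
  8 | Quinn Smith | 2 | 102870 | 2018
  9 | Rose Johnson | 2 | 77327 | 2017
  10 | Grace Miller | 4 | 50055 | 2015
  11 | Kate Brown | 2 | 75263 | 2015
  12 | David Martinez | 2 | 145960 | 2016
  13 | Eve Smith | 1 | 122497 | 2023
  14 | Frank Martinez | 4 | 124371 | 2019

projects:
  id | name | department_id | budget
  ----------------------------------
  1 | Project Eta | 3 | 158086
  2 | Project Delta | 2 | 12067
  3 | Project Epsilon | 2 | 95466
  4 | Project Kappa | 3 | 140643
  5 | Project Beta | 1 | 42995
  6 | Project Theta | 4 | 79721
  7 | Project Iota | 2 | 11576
SELECT name, budget FROM projects ORDER BY budget DESC LIMIT 1

Execution result:
name | budget
Project Eta | 158086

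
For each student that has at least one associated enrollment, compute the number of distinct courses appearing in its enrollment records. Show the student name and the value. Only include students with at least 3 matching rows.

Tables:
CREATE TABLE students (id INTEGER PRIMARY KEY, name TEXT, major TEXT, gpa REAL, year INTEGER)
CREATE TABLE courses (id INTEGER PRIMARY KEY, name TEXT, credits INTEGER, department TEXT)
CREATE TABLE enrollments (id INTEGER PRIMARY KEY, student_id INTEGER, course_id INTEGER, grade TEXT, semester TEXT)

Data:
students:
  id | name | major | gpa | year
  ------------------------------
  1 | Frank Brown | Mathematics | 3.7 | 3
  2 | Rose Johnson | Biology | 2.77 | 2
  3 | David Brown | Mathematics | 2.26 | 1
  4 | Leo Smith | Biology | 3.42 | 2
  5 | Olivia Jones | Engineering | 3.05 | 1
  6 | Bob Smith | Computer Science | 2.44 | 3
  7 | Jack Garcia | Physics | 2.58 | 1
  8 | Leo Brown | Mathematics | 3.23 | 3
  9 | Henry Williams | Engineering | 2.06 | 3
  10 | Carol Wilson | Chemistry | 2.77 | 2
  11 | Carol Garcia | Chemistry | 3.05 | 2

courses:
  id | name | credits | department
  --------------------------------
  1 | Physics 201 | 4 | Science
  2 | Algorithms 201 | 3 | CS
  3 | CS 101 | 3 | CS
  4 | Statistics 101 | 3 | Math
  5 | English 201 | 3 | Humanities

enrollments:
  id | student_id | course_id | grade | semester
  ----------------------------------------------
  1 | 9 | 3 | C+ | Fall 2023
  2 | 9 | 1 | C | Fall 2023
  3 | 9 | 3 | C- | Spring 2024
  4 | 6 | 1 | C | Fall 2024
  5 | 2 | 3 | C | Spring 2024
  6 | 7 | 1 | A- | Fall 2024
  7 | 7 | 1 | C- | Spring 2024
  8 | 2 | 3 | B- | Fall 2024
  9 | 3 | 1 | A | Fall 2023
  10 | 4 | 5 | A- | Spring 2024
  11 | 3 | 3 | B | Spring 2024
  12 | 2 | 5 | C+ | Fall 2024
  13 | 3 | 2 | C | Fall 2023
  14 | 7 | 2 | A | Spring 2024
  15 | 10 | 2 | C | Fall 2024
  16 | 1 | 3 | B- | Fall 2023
SELECT p.name, COUNT(DISTINCT c.course_id) AS distinct_course_count FROM enrollments c JOIN students p ON c.student_id = p.id GROUP BY p.id, p.name HAVING COUNT(*) >= 3

Execution result:
name | distinct_course_count
Rose Johnson | 2
David Brown | 3
Jack Garcia | 2
Henry Williams | 2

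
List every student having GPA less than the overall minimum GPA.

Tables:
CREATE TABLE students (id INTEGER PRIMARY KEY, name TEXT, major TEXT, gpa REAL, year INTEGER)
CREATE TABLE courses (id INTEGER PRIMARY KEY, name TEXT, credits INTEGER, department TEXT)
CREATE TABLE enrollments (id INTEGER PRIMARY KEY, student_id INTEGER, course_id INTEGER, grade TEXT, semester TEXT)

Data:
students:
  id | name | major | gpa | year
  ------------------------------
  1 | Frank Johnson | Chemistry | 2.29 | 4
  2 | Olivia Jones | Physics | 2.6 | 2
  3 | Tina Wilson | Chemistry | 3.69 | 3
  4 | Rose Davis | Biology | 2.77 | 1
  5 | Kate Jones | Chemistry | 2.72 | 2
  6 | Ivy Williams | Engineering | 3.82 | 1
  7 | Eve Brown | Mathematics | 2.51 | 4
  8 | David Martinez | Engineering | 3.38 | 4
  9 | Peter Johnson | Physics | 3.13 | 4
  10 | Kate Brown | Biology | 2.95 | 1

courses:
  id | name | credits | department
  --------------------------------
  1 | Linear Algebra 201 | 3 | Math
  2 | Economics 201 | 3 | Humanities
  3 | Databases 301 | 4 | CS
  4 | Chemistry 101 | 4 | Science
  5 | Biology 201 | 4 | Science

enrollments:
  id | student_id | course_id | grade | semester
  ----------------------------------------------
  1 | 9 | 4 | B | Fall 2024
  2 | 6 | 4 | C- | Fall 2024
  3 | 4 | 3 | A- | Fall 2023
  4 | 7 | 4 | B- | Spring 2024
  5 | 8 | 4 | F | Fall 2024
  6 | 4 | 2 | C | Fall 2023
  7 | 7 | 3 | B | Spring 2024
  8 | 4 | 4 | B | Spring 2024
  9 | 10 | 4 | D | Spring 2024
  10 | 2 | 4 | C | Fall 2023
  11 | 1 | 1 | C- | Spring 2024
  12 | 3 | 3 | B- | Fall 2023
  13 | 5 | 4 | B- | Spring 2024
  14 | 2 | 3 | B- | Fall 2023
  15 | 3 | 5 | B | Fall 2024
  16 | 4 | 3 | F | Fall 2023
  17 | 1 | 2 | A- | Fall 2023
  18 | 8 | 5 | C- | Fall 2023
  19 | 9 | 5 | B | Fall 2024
SELECT name, gpa FROM students WHERE gpa < (SELECT MIN(gpa) FROM students)

Execution result:
(no rows)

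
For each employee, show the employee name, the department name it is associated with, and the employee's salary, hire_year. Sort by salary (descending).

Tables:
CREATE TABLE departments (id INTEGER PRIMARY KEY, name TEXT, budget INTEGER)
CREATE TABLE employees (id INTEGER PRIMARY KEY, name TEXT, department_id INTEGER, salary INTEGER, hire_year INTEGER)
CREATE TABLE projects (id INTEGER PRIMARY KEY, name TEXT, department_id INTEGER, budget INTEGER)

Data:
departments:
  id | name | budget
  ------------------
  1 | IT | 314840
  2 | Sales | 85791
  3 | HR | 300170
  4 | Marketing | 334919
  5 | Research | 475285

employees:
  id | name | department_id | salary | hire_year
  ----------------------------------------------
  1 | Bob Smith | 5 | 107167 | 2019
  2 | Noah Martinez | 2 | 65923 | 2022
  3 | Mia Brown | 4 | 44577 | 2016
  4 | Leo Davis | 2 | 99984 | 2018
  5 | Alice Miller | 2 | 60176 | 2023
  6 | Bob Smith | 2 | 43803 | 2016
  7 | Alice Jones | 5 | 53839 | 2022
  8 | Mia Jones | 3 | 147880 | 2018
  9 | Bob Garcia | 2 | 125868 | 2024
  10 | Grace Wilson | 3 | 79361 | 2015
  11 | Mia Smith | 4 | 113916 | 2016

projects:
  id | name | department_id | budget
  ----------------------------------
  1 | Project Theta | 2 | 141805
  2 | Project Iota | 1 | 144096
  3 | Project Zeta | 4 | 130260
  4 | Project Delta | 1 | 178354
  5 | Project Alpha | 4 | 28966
SELECT c.name, p.name AS department, c.salary, c.hire_year FROM employees c JOIN departments p ON c.department_id = p.id ORDER BY c.salary DESC

Execution result:
name | department | salary | hire_year
Mia Jones | HR | 147880 | 2018
Bob Garcia | Sales | 125868 | 2024
Mia Smith | Marketing | 113916 | 2016
Bob Smith | Research | 107167 | 2019
Leo Davis | Sales | 99984 | 2018
Grace Wilson | HR | 79361 | 2015
Noah Martinez | Sales | 65923 | 2022
Alice Miller | Sales | 60176 | 2023
Alice Jones | Research | 53839 | 2022
Mia Brown | Marketing | 44577 | 2016
Bob Smith | Sales | 43803 | 2016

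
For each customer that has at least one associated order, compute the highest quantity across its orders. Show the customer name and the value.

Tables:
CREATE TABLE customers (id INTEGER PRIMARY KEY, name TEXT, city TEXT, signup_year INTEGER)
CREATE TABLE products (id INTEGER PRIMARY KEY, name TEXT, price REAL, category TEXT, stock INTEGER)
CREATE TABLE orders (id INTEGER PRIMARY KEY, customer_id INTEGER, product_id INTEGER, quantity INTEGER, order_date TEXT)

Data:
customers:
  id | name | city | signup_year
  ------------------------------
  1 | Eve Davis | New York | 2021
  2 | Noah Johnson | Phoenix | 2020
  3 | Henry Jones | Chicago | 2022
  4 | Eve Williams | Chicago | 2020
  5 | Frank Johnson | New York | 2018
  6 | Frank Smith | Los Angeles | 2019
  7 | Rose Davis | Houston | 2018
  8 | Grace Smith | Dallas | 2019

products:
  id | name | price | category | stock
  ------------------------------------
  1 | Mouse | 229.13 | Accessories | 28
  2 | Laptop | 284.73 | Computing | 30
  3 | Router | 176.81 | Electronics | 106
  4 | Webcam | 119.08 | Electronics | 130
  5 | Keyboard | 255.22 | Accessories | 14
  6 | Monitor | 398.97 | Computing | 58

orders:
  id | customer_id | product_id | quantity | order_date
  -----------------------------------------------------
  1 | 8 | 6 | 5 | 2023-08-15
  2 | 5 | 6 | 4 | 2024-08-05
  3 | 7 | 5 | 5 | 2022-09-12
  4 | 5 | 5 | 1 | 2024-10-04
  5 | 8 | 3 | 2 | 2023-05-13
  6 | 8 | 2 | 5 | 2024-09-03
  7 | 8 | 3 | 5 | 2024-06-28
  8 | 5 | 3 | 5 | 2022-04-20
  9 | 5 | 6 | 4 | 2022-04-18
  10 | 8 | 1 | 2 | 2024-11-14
SELECT p.name, MAX(c.quantity) AS max_quantity FROM orders c JOIN customers p ON c.customer_id = p.id GROUP BY p.id, p.name

Execution result:
name | max_quantity
Frank Johnson | 5
Rose Davis | 5
Grace Smith | 5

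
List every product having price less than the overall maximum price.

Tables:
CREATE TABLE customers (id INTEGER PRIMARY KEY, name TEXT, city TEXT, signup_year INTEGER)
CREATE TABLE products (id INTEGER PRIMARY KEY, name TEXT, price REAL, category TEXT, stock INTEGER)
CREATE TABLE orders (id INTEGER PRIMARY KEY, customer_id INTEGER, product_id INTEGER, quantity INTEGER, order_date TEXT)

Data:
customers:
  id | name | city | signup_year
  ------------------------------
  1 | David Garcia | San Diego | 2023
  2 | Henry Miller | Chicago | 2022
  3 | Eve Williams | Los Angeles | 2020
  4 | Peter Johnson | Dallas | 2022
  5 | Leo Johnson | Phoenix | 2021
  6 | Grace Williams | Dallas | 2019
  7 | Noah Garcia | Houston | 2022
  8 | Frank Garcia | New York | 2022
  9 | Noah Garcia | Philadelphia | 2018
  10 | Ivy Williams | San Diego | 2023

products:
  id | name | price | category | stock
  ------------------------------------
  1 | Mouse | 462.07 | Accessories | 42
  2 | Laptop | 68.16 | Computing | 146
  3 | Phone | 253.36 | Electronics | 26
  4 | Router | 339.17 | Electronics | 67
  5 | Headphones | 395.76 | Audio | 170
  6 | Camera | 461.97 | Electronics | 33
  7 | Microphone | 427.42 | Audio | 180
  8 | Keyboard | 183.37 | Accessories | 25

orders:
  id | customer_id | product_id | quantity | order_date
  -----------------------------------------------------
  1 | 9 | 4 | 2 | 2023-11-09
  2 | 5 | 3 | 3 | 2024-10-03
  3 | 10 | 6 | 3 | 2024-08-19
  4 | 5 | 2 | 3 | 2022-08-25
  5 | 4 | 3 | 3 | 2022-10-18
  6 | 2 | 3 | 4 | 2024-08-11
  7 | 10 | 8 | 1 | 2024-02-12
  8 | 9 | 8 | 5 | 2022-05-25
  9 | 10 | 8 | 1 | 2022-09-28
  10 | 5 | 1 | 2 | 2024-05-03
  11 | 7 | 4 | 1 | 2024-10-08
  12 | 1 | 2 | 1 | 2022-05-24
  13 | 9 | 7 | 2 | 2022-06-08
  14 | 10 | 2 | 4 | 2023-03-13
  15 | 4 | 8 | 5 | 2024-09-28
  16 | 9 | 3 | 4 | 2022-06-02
SELECT name, price FROM products WHERE price < (SELECT MAX(price) FROM products)

Execution result:
name | price
Laptop | 68.16
Phone | 253.36
Router | 339.17
Headphones | 395.76
Camera | 461.97
Microphone | 427.42
Keyboard | 183.37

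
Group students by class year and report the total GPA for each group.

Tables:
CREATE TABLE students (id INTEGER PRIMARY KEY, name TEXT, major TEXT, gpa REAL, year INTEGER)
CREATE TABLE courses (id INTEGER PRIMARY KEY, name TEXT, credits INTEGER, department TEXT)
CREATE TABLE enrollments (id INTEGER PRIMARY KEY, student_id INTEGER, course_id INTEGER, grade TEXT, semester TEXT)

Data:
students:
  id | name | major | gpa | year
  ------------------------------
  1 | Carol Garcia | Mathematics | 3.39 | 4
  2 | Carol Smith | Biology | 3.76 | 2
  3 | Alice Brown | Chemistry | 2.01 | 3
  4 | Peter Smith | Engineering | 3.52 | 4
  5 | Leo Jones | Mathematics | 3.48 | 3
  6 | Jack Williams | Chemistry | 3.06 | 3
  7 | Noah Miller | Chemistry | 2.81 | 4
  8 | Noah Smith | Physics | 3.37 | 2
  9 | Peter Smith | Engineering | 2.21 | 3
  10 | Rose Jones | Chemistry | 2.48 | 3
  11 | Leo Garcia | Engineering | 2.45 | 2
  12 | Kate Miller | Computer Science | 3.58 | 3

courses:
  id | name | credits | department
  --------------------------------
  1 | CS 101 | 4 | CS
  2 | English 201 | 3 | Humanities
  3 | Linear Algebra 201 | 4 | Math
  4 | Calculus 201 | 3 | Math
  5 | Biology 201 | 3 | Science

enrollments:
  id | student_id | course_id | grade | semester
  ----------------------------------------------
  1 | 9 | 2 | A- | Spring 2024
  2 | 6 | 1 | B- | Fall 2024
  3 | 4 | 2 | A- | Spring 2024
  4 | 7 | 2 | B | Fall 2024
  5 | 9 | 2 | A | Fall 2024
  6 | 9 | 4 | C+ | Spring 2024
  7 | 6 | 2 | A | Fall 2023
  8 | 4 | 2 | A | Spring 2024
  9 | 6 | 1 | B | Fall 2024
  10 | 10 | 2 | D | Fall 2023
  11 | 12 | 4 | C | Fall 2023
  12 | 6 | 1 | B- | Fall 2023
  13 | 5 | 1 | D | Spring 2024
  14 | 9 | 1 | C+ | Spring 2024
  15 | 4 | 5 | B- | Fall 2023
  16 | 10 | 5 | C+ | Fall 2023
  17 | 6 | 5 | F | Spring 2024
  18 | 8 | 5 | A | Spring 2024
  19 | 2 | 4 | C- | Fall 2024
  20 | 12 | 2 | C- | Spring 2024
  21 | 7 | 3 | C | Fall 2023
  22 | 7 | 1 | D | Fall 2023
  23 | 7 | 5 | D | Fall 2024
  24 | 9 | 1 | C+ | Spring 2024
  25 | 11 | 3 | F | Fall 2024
SELECT year, SUM(gpa) AS sum_gpa FROM students GROUP BY year

Execution result:
year | sum_gpa
2 | 9.58
3 | 16.82
4 | 9.72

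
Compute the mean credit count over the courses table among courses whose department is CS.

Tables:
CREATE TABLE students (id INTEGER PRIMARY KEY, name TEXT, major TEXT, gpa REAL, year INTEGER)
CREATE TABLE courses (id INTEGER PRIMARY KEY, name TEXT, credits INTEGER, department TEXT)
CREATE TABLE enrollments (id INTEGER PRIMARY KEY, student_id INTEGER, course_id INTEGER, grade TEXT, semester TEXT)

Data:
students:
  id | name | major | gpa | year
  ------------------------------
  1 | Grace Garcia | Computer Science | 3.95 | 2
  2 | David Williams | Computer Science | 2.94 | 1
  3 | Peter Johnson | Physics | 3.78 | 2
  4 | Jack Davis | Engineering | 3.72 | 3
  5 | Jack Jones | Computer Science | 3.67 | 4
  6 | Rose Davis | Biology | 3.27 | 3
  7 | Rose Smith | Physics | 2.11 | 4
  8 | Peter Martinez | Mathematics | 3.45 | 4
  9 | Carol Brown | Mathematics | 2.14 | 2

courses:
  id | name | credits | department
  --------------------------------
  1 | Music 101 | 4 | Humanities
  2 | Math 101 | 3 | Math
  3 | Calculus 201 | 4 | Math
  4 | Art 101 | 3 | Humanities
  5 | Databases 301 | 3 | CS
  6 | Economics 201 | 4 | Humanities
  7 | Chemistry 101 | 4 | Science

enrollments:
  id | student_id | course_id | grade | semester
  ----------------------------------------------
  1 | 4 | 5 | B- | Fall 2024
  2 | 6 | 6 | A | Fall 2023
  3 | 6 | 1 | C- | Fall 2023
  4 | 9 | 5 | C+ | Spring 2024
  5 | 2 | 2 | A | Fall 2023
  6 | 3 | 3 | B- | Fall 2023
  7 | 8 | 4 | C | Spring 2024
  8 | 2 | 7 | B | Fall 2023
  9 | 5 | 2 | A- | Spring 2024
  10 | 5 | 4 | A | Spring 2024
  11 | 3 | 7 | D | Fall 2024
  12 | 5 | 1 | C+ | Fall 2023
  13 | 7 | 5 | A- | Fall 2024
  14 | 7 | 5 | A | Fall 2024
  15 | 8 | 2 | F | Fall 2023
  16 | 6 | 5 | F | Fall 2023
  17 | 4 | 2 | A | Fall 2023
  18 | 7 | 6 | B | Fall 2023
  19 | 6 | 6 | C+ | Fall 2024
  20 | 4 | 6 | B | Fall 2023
SELECT AVG(credits) FROM courses WHERE department = 'CS'

Execution result:
3.00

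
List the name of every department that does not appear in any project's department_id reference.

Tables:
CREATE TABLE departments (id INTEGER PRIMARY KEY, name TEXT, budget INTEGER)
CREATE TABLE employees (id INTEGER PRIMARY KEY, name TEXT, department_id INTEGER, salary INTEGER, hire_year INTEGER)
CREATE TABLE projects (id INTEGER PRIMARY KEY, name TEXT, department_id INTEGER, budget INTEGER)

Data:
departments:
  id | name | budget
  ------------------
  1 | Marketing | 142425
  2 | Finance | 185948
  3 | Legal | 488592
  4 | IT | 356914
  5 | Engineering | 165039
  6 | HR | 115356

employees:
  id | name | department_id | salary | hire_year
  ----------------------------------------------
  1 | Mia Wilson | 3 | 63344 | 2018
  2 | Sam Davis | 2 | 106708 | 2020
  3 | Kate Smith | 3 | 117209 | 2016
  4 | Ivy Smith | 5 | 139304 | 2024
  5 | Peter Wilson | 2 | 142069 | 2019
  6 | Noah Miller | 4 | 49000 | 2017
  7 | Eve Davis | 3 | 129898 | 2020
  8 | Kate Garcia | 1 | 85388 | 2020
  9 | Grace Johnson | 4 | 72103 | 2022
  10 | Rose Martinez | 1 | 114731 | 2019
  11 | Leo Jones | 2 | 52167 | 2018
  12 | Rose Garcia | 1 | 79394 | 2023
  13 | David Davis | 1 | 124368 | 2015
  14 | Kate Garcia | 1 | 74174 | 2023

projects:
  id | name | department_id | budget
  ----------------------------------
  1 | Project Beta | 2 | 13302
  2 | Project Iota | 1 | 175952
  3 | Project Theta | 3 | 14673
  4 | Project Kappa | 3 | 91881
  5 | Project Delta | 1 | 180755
SELECT p.name FROM departments p LEFT JOIN projects c ON c.department_id = p.id WHERE c.id IS NULL

Execution result:
name
IT
Engineering
HR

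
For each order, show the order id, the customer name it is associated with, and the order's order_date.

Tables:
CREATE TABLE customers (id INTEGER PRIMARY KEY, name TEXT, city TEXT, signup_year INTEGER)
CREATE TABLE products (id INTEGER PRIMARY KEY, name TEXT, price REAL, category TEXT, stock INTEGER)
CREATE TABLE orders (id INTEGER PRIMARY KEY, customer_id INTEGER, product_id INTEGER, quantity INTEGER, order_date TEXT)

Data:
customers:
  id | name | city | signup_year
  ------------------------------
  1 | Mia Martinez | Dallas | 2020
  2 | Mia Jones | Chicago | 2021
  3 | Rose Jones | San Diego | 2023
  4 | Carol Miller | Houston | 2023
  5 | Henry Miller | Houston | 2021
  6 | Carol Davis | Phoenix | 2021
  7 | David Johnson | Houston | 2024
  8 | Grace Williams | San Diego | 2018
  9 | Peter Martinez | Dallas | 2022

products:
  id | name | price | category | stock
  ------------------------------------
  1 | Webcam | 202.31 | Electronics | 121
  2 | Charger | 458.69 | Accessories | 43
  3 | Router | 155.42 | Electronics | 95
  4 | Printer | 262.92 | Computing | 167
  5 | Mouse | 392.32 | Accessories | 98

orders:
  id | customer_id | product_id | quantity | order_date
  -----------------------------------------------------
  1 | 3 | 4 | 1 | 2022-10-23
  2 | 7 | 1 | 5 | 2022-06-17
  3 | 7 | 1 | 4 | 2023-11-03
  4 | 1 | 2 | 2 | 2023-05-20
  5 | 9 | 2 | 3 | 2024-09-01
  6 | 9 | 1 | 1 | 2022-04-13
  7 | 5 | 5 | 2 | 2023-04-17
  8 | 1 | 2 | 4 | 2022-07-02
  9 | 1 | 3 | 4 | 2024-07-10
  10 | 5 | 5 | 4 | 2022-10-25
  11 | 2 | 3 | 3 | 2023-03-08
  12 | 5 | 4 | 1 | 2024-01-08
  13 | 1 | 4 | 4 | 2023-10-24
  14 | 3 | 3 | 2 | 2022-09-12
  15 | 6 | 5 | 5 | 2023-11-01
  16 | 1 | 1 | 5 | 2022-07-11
SELECT c.id, p.name AS customer, c.order_date FROM orders c JOIN customers p ON c.customer_id = p.id

Execution result:
id | customer | order_date
1 | Rose Jones | 2022-10-23
2 | David Johnson | 2022-06-17
3 | David Johnson | 2023-11-03
4 | Mia Martinez | 2023-05-20
5 | Peter Martinez | 2024-09-01
6 | Peter Martinez | 2022-04-13
7 | Henry Miller | 2023-04-17
8 | Mia Martinez | 2022-07-02
9 | Mia Martinez | 2024-07-10
10 | Henry Miller | 2022-10-25
11 | Mia Jones | 2023-03-08
12 | Henry Miller | 2024-01-08
13 | Mia Martinez | 2023-10-24
14 | Rose Jones | 2022-09-12
15 | Carol Davis | 2023-11-01
16 | Mia Martinez | 2022-07-11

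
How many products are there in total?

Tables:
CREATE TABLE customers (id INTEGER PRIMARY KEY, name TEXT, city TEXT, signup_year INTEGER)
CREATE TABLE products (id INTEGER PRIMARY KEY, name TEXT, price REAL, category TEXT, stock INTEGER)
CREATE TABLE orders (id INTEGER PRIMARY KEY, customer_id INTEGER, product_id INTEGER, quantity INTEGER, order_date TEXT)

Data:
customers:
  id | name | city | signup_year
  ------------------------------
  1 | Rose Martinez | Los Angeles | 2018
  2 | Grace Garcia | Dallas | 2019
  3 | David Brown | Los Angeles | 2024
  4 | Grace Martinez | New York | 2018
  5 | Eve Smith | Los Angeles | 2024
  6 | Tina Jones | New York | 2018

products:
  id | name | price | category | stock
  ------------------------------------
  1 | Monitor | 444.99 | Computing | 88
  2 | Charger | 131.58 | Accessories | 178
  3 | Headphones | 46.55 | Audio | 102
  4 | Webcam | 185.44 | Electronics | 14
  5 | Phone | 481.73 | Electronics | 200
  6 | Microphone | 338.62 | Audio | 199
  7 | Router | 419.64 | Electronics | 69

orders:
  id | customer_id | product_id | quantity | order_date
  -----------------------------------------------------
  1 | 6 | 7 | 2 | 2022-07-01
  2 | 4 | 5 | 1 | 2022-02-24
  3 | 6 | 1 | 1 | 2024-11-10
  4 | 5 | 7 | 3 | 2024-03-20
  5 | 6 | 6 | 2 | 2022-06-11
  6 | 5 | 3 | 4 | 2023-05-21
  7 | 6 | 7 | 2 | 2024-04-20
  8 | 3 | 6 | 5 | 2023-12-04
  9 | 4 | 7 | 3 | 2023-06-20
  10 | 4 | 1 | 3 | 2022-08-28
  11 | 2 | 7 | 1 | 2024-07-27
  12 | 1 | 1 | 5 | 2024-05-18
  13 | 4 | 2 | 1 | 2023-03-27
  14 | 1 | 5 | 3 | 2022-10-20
SELECT COUNT(*) FROM products

Execution result:
7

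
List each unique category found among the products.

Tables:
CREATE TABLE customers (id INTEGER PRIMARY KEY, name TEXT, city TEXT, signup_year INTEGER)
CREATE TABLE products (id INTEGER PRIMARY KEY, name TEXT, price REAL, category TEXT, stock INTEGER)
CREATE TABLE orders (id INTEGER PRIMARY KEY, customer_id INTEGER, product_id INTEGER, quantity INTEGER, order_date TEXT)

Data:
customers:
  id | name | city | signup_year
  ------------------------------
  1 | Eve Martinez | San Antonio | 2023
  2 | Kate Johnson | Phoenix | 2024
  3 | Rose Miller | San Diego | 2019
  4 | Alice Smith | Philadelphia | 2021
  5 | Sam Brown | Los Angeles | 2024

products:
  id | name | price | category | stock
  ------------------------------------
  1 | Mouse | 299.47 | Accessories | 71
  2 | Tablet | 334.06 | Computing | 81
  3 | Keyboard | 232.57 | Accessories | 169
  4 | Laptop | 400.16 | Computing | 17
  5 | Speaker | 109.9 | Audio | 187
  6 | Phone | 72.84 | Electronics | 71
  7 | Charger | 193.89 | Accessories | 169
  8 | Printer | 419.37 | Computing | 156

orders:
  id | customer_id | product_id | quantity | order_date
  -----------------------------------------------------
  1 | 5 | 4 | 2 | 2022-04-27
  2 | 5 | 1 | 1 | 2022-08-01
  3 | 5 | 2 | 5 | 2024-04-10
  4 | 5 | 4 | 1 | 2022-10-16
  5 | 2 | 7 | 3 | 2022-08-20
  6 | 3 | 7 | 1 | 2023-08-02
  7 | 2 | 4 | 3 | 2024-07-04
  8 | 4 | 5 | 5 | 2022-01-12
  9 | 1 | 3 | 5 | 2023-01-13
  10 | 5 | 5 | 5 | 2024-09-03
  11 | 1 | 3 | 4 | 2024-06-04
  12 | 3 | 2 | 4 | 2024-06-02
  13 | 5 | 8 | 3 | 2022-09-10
SELECT DISTINCT category FROM products

Execution result:
category
Accessories
Computing
Audio
Electronics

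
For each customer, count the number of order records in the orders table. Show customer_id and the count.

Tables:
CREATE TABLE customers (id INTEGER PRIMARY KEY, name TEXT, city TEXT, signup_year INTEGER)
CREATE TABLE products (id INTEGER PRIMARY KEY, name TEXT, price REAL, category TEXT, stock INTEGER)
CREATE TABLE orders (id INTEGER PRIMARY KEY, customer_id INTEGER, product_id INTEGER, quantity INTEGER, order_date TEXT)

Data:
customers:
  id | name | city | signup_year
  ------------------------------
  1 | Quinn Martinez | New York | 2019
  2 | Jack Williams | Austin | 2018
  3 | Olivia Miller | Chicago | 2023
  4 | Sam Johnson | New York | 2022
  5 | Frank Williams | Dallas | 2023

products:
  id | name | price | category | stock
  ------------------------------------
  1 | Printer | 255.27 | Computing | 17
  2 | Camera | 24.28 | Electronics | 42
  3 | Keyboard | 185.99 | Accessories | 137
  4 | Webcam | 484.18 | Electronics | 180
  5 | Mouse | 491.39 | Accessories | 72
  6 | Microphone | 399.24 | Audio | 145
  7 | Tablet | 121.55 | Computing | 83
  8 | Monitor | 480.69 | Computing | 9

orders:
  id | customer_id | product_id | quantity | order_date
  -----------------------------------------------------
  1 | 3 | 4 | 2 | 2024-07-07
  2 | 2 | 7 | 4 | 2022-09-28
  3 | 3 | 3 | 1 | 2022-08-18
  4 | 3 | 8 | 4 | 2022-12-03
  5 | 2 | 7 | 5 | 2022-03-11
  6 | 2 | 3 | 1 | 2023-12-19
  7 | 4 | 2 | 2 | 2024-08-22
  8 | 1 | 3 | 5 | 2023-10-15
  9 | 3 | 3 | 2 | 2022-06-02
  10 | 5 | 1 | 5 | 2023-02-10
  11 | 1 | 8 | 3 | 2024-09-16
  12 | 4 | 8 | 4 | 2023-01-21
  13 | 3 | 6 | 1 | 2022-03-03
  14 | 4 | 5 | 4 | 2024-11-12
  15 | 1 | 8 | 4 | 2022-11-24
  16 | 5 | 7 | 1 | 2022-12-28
SELECT customer_id, COUNT(*) AS order_count FROM orders GROUP BY customer_id

Execution result:
customer_id | order_count
1 | 3
2 | 3
3 | 5
4 | 3
5 | 2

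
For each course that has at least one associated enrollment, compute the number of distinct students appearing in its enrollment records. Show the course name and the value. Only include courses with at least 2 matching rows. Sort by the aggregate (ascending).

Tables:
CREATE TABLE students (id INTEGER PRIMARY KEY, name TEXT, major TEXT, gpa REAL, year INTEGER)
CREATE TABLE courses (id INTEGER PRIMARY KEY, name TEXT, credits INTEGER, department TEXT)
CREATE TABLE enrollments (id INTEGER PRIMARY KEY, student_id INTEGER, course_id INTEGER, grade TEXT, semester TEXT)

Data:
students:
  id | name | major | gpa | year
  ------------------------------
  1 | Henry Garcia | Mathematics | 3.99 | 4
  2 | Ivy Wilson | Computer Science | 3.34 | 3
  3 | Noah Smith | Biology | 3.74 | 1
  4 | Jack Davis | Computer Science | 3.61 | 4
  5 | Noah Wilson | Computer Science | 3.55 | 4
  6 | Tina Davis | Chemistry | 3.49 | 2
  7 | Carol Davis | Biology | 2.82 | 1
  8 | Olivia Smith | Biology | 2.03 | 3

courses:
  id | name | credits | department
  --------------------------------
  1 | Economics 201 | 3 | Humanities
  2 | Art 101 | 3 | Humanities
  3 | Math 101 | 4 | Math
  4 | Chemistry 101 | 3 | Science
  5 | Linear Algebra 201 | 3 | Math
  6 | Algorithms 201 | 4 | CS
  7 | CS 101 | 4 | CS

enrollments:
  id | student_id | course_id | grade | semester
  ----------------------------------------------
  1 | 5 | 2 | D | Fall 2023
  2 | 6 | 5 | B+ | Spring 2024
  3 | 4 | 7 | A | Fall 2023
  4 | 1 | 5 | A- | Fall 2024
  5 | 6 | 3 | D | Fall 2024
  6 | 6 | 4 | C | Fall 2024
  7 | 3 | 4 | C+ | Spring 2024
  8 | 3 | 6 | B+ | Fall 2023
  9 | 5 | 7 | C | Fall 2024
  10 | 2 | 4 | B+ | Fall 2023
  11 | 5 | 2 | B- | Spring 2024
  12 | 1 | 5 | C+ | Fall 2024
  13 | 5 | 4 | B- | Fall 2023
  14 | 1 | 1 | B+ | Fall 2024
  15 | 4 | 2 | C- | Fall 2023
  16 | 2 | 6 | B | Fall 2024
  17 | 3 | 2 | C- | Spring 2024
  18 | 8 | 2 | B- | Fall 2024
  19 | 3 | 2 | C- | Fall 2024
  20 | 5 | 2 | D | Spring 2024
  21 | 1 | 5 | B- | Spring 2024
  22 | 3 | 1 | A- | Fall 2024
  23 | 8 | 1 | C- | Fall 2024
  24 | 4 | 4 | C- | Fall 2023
SELECT p.name, COUNT(DISTINCT c.student_id) AS distinct_student_count FROM enrollments c JOIN courses p ON c.course_id = p.id GROUP BY p.id, p.name HAVING COUNT(*) >= 2 ORDER BY distinct_student_count ASC

Execution result:
name | distinct_student_count
Linear Algebra 201 | 2
Algorithms 201 | 2
CS 101 | 2
Economics 201 | 3
Art 101 | 4
Chemistry 101 | 5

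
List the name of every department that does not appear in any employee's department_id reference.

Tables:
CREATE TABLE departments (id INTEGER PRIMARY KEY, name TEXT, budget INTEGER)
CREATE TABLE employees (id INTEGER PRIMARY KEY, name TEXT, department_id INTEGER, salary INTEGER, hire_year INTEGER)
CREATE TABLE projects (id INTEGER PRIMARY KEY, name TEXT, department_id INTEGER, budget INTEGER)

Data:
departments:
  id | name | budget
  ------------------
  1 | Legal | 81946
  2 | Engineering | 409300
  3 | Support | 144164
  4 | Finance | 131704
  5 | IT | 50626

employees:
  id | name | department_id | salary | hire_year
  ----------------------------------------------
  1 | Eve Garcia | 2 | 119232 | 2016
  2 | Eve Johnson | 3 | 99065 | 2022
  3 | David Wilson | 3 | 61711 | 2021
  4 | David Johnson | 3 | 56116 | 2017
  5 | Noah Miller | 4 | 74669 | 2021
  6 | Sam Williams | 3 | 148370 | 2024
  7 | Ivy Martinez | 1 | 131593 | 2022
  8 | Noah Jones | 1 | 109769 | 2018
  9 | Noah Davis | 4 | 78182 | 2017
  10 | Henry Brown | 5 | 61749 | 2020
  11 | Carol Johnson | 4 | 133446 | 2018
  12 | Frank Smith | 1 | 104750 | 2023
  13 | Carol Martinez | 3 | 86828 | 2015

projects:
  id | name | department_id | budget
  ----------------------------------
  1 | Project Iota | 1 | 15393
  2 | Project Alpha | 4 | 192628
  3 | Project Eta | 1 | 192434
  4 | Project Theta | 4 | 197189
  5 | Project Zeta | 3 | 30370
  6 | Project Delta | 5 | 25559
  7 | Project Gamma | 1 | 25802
SELECT p.name FROM departments p LEFT JOIN employees c ON c.department_id = p.id WHERE c.id IS NULL

Execution result:
(no rows)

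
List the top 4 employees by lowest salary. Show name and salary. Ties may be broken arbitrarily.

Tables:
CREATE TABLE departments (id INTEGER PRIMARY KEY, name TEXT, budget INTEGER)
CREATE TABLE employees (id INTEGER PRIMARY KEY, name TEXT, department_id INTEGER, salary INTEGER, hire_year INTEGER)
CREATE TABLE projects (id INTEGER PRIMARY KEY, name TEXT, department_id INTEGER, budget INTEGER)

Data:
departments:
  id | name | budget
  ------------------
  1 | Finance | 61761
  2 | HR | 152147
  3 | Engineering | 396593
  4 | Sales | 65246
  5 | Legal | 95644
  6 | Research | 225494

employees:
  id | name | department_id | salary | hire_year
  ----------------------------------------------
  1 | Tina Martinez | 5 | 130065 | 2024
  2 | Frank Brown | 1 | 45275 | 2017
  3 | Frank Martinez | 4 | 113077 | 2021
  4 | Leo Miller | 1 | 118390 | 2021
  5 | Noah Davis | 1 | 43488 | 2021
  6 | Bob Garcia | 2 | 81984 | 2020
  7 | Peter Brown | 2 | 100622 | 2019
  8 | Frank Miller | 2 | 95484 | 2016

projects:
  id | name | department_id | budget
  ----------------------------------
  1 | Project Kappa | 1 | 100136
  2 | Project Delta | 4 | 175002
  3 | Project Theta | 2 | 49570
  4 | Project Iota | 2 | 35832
SELECT name, salary FROM employees ORDER BY salary ASC LIMIT 4

Execution result:
name | salary
Noah Davis | 43488
Frank Brown | 45275
Bob Garcia | 81984
Frank Miller | 95484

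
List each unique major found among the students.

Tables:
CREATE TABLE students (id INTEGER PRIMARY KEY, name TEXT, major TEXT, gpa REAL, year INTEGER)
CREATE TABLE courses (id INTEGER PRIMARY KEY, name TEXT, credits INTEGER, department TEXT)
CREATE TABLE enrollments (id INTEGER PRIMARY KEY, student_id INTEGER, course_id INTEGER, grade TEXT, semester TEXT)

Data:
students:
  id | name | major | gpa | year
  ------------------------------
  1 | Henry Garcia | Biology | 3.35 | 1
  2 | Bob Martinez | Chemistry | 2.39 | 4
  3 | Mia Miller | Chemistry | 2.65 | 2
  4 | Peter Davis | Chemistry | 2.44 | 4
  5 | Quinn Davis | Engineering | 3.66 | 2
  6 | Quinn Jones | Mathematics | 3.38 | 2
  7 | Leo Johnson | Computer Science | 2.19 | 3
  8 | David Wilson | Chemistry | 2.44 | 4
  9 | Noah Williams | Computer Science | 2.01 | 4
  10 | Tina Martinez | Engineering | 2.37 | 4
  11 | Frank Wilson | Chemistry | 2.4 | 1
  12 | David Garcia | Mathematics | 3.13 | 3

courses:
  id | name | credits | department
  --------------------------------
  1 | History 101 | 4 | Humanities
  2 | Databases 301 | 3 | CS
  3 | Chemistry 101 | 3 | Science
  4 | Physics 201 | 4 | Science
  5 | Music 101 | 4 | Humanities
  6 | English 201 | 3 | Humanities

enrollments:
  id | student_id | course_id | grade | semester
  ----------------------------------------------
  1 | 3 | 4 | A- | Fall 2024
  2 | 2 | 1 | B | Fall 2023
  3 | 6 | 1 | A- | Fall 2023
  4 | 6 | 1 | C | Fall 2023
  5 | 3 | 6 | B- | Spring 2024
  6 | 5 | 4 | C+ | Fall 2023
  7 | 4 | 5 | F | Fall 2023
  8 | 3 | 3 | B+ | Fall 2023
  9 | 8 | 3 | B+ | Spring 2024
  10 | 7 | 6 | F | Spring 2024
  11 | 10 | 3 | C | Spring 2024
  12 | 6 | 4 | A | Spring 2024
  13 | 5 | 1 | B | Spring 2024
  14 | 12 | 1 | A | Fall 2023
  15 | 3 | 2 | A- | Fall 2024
SELECT DISTINCT major FROM students

Execution result:
major
Biology
Chemistry
Engineering
Mathematics
Computer Science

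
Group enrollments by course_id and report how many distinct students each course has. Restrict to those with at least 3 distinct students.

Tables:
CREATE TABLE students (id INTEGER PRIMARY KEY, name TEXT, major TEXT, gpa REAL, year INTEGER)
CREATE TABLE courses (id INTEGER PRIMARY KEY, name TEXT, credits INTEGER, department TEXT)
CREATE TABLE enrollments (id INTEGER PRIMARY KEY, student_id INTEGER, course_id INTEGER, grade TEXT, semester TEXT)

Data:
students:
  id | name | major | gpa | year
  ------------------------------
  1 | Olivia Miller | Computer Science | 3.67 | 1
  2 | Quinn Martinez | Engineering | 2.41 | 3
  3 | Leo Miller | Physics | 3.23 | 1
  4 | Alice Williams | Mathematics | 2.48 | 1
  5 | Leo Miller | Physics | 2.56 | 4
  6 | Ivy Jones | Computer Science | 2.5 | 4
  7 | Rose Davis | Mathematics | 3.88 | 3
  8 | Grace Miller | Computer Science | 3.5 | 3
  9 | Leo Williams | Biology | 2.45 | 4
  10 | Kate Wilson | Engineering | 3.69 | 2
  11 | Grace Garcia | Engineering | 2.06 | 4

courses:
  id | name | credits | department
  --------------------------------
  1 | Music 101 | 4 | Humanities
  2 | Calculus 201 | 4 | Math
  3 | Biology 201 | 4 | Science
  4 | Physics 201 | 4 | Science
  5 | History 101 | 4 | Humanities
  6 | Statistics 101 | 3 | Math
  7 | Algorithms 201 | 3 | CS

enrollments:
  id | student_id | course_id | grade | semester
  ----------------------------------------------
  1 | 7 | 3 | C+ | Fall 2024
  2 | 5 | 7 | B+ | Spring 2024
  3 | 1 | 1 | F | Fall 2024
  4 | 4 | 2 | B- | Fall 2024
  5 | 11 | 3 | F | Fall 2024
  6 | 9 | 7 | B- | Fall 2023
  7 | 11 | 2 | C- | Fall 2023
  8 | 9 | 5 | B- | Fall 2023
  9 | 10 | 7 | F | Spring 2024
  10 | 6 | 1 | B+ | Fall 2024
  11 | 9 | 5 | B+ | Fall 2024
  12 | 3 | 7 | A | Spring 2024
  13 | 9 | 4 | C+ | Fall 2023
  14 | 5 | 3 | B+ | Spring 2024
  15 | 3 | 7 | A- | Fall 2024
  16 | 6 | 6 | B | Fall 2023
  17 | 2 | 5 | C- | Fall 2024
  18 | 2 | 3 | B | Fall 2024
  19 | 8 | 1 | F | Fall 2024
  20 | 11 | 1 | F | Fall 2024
SELECT course_id, COUNT(DISTINCT student_id) AS distinct_student_count FROM enrollments GROUP BY course_id HAVING COUNT(DISTINCT student_id) >= 3

Execution result:
course_id | distinct_student_count
1 | 4
3 | 4
7 | 4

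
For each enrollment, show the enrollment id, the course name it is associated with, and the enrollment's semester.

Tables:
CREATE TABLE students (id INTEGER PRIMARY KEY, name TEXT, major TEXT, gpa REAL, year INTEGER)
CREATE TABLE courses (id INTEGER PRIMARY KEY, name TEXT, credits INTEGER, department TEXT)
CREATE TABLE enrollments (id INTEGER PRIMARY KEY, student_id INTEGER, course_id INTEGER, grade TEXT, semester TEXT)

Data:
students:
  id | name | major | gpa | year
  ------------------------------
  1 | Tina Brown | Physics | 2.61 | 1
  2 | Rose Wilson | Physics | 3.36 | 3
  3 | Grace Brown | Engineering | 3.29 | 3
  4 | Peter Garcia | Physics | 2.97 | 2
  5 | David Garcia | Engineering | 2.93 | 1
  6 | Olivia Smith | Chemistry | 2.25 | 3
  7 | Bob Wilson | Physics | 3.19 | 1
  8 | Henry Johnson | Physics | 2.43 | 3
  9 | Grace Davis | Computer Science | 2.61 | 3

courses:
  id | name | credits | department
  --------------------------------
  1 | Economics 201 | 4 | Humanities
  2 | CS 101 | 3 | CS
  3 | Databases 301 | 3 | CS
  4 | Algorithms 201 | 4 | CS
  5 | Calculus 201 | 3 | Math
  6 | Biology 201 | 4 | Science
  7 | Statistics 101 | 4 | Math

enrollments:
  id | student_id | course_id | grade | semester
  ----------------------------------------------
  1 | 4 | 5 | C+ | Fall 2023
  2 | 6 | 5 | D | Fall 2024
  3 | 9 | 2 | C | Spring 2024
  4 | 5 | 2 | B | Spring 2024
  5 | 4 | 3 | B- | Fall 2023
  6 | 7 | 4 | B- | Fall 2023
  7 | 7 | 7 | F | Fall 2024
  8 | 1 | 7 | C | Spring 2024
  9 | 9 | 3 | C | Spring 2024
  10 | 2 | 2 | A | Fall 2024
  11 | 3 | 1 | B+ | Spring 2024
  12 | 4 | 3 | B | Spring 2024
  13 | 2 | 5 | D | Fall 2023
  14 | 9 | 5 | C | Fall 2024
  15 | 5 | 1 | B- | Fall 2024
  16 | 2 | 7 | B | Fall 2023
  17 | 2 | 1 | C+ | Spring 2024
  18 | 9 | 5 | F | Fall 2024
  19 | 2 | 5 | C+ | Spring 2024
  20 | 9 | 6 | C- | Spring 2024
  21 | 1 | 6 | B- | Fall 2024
SELECT c.id, p.name AS course, c.semester FROM enrollments c JOIN courses p ON c.course_id = p.id

Execution result:
id | course | semester
1 | Calculus 201 | Fall 2023
2 | Calculus 201 | Fall 2024
3 | CS 101 | Spring 2024
4 | CS 101 | Spring 2024
5 | Databases 301 | Fall 2023
6 | Algorithms 201 | Fall 2023
7 | Statistics 101 | Fall 2024
8 | Statistics 101 | Spring 2024
9 | Databases 301 | Spring 2024
10 | CS 101 | Fall 2024
11 | Economics 201 | Spring 2024
12 | Databases 301 | Spring 2024
13 | Calculus 201 | Fall 2023
14 | Calculus 201 | Fall 2024
15 | Economics 201 | Fall 2024
16 | Statistics 101 | Fall 2023
17 | Economics 201 | Spring 2024
18 | Calculus 201 | Fall 2024
19 | Calculus 201 | Spring 2024
20 | Biology 201 | Spring 2024
21 | Biology 201 | Fall 2024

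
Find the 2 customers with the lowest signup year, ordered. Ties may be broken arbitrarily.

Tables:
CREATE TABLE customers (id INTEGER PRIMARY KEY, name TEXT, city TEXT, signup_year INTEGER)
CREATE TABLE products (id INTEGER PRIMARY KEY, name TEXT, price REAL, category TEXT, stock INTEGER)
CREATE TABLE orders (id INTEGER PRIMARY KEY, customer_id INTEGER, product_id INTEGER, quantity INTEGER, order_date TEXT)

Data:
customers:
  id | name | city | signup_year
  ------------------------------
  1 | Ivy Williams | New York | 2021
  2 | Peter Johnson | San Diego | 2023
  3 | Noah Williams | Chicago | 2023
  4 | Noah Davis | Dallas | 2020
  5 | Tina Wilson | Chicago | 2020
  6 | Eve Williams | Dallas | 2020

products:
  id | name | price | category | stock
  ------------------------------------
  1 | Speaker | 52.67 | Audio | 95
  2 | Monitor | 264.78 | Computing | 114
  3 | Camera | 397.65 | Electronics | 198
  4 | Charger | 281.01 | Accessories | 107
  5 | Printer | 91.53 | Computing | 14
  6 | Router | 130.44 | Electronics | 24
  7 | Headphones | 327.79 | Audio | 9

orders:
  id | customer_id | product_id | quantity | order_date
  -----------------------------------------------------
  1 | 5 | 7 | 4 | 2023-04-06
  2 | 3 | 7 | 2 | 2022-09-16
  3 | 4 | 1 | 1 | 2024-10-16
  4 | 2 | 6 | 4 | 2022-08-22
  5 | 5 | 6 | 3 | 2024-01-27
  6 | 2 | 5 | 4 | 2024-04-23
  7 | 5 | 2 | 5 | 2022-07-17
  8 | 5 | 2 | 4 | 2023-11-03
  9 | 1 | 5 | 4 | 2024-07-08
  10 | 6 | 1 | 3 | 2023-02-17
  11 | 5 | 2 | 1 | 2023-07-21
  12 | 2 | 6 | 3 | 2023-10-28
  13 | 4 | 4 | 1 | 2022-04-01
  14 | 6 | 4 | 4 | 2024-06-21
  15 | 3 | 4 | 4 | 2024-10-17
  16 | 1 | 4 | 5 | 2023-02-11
SELECT name, signup_year FROM customers ORDER BY signup_year ASC LIMIT 2

Execution result:
name | signup_year
Noah Davis | 2020
Tina Wilson | 2020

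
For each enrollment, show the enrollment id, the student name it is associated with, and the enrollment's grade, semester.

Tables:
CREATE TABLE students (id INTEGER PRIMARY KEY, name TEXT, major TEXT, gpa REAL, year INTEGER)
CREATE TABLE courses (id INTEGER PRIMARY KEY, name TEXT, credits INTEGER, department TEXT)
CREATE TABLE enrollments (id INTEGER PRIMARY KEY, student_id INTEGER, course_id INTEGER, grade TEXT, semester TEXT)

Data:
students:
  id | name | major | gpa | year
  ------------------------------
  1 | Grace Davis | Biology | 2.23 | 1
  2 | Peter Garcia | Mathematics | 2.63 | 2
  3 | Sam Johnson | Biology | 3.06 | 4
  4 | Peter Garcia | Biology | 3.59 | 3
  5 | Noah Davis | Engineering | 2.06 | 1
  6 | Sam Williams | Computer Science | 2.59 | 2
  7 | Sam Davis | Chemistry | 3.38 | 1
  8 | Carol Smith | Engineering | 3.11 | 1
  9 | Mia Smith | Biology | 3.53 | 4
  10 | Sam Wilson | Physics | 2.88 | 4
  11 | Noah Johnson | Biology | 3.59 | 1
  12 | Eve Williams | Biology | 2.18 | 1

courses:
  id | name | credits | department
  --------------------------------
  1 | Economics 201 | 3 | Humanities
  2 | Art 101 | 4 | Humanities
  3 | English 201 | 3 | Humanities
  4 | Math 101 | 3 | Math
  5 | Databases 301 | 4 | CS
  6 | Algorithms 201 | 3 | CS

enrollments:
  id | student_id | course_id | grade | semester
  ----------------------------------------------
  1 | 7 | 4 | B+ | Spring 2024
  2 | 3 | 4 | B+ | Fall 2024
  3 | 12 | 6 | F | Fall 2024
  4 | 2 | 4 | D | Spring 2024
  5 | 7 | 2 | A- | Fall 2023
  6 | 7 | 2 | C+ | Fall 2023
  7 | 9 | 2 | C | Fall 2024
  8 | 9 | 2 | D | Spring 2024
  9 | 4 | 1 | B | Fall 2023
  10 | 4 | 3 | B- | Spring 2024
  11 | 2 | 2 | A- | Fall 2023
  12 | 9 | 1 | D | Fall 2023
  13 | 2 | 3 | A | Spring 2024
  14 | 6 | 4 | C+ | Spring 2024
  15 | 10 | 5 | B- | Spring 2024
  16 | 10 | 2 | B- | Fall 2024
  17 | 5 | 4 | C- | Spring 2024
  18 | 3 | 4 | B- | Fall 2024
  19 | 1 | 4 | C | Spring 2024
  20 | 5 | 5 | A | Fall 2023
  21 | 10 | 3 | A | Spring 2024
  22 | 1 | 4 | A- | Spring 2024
SELECT c.id, p.name AS student, c.grade, c.semester FROM enrollments c JOIN students p ON c.student_id = p.id

Execution result:
id | student | grade | semester
1 | Sam Davis | B+ | Spring 2024
2 | Sam Johnson | B+ | Fall 2024
3 | Eve Williams | F | Fall 2024
4 | Peter Garcia | D | Spring 2024
5 | Sam Davis | A- | Fall 2023
6 | Sam Davis | C+ | Fall 2023
7 | Mia Smith | C | Fall 2024
8 | Mia Smith | D | Spring 2024
9 | Peter Garcia | B | Fall 2023
10 | Peter Garcia | B- | Spring 2024
11 | Peter Garcia | A- | Fall 2023
12 | Mia Smith | D | Fall 2023
13 | Peter Garcia | A | Spring 2024
14 | Sam Williams | C+ | Spring 2024
15 | Sam Wilson | B- | Spring 2024
16 | Sam Wilson | B- | Fall 2024
17 | Noah Davis | C- | Spring 2024
18 | Sam Johnson | B- | Fall 2024
19 | Grace Davis | C | Spring 2024
20 | Noah Davis | A | Fall 2023
21 | Sam Wilson | A | Spring 2024
22 | Grace Davis | A- | Spring 2024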